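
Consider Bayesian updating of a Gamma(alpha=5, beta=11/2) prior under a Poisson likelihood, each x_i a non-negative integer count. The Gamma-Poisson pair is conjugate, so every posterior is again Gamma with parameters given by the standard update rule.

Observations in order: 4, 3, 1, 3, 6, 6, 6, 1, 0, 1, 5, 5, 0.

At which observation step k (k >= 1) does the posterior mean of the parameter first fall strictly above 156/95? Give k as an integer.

k = 4

obs 1: x=4 → posterior Gamma(9, 13/2)
obs 2: x=3 → posterior Gamma(12, 15/2)
obs 3: x=1 → posterior Gamma(13, 17/2)
obs 4: x=3 → posterior Gamma(16, 19/2)
obs 5: x=6 → posterior Gamma(22, 21/2)
obs 6: x=6 → posterior Gamma(28, 23/2)
obs 7: x=6 → posterior Gamma(34, 25/2)
obs 8: x=1 → posterior Gamma(35, 27/2)
obs 9: x=0 → posterior Gamma(35, 29/2)
obs 10: x=1 → posterior Gamma(36, 31/2)
obs 11: x=5 → posterior Gamma(41, 33/2)
obs 12: x=5 → posterior Gamma(46, 35/2)
obs 13: x=0 → posterior Gamma(46, 37/2)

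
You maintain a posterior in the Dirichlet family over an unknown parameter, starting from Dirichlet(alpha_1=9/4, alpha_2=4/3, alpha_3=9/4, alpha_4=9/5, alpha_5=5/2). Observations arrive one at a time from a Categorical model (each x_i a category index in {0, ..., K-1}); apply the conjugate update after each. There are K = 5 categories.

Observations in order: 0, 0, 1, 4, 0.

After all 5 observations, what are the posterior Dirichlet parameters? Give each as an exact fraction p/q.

obs 1: x=0 → posterior Dirichlet(13/4, 4/3, 9/4, 9/5, 5/2)
obs 2: x=0 → posterior Dirichlet(17/4, 4/3, 9/4, 9/5, 5/2)
obs 3: x=1 → posterior Dirichlet(17/4, 7/3, 9/4, 9/5, 5/2)
obs 4: x=4 → posterior Dirichlet(17/4, 7/3, 9/4, 9/5, 7/2)
obs 5: x=0 → posterior Dirichlet(21/4, 7/3, 9/4, 9/5, 7/2)

alpha_1=21/4, alpha_2=7/3, alpha_3=9/4, alpha_4=9/5, alpha_5=7/2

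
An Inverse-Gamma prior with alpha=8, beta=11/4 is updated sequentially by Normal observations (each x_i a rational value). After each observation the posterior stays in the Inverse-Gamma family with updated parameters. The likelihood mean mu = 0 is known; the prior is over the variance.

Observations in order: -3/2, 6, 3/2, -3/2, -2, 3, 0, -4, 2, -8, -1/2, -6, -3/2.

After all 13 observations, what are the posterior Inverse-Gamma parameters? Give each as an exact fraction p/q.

obs 1: x=-3/2 → posterior Inverse-Gamma(17/2, 31/8)
obs 2: x=6 → posterior Inverse-Gamma(9, 175/8)
obs 3: x=3/2 → posterior Inverse-Gamma(19/2, 23)
obs 4: x=-3/2 → posterior Inverse-Gamma(10, 193/8)
obs 5: x=-2 → posterior Inverse-Gamma(21/2, 209/8)
obs 6: x=3 → posterior Inverse-Gamma(11, 245/8)
obs 7: x=0 → posterior Inverse-Gamma(23/2, 245/8)
obs 8: x=-4 → posterior Inverse-Gamma(12, 309/8)
obs 9: x=2 → posterior Inverse-Gamma(25/2, 325/8)
obs 10: x=-8 → posterior Inverse-Gamma(13, 581/8)
obs 11: x=-1/2 → posterior Inverse-Gamma(27/2, 291/4)
obs 12: x=-6 → posterior Inverse-Gamma(14, 363/4)
obs 13: x=-3/2 → posterior Inverse-Gamma(29/2, 735/8)

alpha=29/2, beta=735/8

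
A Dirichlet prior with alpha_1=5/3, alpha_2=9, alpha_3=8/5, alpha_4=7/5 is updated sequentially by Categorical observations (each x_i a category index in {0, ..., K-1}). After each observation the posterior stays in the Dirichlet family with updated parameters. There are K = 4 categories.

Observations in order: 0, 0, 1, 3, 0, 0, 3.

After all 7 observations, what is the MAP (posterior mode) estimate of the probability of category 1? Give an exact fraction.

obs 1: x=0 → posterior Dirichlet(8/3, 9, 8/5, 7/5)
obs 2: x=0 → posterior Dirichlet(11/3, 9, 8/5, 7/5)
obs 3: x=1 → posterior Dirichlet(11/3, 10, 8/5, 7/5)
obs 4: x=3 → posterior Dirichlet(11/3, 10, 8/5, 12/5)
obs 5: x=0 → posterior Dirichlet(14/3, 10, 8/5, 12/5)
obs 6: x=0 → posterior Dirichlet(17/3, 10, 8/5, 12/5)
obs 7: x=3 → posterior Dirichlet(17/3, 10, 8/5, 17/5)

27/50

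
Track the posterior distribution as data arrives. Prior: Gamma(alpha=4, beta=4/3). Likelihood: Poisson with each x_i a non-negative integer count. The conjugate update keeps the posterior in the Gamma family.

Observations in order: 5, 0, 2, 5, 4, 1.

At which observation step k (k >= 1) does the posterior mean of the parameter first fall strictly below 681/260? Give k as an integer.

obs 1: x=5 → posterior Gamma(9, 7/3)
obs 2: x=0 → posterior Gamma(9, 10/3)
obs 3: x=2 → posterior Gamma(11, 13/3)
obs 4: x=5 → posterior Gamma(16, 16/3)
obs 5: x=4 → posterior Gamma(20, 19/3)
obs 6: x=1 → posterior Gamma(21, 22/3)

k = 3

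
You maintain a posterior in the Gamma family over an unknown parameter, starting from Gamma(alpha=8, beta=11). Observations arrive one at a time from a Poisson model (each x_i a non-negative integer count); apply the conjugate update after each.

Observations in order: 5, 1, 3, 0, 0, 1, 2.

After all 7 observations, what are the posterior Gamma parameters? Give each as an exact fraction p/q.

alpha=20, beta=18

obs 1: x=5 → posterior Gamma(13, 12)
obs 2: x=1 → posterior Gamma(14, 13)
obs 3: x=3 → posterior Gamma(17, 14)
obs 4: x=0 → posterior Gamma(17, 15)
obs 5: x=0 → posterior Gamma(17, 16)
obs 6: x=1 → posterior Gamma(18, 17)
obs 7: x=2 → posterior Gamma(20, 18)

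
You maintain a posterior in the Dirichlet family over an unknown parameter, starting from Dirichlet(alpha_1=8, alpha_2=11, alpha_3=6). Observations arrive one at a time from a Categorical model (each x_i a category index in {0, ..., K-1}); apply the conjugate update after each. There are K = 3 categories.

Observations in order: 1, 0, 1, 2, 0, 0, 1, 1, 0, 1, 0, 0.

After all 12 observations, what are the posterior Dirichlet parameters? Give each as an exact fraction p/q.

alpha_1=14, alpha_2=16, alpha_3=7

obs 1: x=1 → posterior Dirichlet(8, 12, 6)
obs 2: x=0 → posterior Dirichlet(9, 12, 6)
obs 3: x=1 → posterior Dirichlet(9, 13, 6)
obs 4: x=2 → posterior Dirichlet(9, 13, 7)
obs 5: x=0 → posterior Dirichlet(10, 13, 7)
obs 6: x=0 → posterior Dirichlet(11, 13, 7)
obs 7: x=1 → posterior Dirichlet(11, 14, 7)
obs 8: x=1 → posterior Dirichlet(11, 15, 7)
obs 9: x=0 → posterior Dirichlet(12, 15, 7)
obs 10: x=1 → posterior Dirichlet(12, 16, 7)
obs 11: x=0 → posterior Dirichlet(13, 16, 7)
obs 12: x=0 → posterior Dirichlet(14, 16, 7)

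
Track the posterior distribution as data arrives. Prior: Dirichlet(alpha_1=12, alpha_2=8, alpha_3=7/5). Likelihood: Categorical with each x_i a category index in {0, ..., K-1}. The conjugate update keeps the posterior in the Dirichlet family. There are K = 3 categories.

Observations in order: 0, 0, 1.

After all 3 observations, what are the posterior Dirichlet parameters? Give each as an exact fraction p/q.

alpha_1=14, alpha_2=9, alpha_3=7/5

obs 1: x=0 → posterior Dirichlet(13, 8, 7/5)
obs 2: x=0 → posterior Dirichlet(14, 8, 7/5)
obs 3: x=1 → posterior Dirichlet(14, 9, 7/5)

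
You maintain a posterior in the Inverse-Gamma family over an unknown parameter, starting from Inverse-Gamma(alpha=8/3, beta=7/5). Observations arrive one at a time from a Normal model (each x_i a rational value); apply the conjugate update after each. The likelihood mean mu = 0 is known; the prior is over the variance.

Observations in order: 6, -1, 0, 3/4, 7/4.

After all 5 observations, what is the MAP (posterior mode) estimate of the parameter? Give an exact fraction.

5211/1480

obs 1: x=6 → posterior Inverse-Gamma(19/6, 97/5)
obs 2: x=-1 → posterior Inverse-Gamma(11/3, 199/10)
obs 3: x=0 → posterior Inverse-Gamma(25/6, 199/10)
obs 4: x=3/4 → posterior Inverse-Gamma(14/3, 3229/160)
obs 5: x=7/4 → posterior Inverse-Gamma(31/6, 1737/80)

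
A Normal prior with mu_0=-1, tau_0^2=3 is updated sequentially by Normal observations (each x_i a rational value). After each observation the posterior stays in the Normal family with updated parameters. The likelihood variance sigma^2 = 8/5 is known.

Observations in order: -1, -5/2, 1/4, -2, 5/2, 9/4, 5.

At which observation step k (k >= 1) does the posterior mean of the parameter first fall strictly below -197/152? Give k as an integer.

k = 2

obs 1: x=-1 → posterior Normal(-1, 24/23)
obs 2: x=-5/2 → posterior Normal(-121/76, 12/19)
obs 3: x=1/4 → posterior Normal(-227/212, 24/53)
obs 4: x=-2 → posterior Normal(-347/272, 6/17)
obs 5: x=5/2 → posterior Normal(-197/332, 24/83)
obs 6: x=9/4 → posterior Normal(-31/196, 12/49)
obs 7: x=5 → posterior Normal(119/226, 24/113)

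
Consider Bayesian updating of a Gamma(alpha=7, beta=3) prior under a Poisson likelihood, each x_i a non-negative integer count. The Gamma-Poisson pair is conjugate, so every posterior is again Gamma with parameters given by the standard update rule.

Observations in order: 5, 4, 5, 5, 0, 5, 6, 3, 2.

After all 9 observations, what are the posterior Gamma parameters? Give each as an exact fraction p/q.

alpha=42, beta=12

obs 1: x=5 → posterior Gamma(12, 4)
obs 2: x=4 → posterior Gamma(16, 5)
obs 3: x=5 → posterior Gamma(21, 6)
obs 4: x=5 → posterior Gamma(26, 7)
obs 5: x=0 → posterior Gamma(26, 8)
obs 6: x=5 → posterior Gamma(31, 9)
obs 7: x=6 → posterior Gamma(37, 10)
obs 8: x=3 → posterior Gamma(40, 11)
obs 9: x=2 → posterior Gamma(42, 12)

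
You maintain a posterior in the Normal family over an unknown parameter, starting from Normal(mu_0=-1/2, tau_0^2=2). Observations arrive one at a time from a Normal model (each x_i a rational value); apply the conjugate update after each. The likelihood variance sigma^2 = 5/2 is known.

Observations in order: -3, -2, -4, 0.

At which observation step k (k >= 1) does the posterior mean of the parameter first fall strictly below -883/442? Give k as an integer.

k = 3

obs 1: x=-3 → posterior Normal(-29/18, 10/9)
obs 2: x=-2 → posterior Normal(-45/26, 10/13)
obs 3: x=-4 → posterior Normal(-77/34, 10/17)
obs 4: x=0 → posterior Normal(-11/6, 10/21)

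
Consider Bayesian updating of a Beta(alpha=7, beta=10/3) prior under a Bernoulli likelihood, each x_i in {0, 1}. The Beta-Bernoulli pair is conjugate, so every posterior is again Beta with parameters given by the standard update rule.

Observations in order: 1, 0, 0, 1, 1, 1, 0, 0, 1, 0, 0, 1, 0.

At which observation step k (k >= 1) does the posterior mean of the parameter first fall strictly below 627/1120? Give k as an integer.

obs 1: x=1 → posterior Beta(8, 10/3)
obs 2: x=0 → posterior Beta(8, 13/3)
obs 3: x=0 → posterior Beta(8, 16/3)
obs 4: x=1 → posterior Beta(9, 16/3)
obs 5: x=1 → posterior Beta(10, 16/3)
obs 6: x=1 → posterior Beta(11, 16/3)
obs 7: x=0 → posterior Beta(11, 19/3)
obs 8: x=0 → posterior Beta(11, 22/3)
obs 9: x=1 → posterior Beta(12, 22/3)
obs 10: x=0 → posterior Beta(12, 25/3)
obs 11: x=0 → posterior Beta(12, 28/3)
obs 12: x=1 → posterior Beta(13, 28/3)
obs 13: x=0 → posterior Beta(13, 31/3)

k = 13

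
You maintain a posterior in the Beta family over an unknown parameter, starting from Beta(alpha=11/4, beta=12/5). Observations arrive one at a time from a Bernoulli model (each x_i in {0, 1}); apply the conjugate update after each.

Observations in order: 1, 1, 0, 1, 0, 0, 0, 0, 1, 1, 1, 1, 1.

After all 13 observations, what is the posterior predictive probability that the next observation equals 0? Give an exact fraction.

obs 1: x=1 → posterior Beta(15/4, 12/5)
obs 2: x=1 → posterior Beta(19/4, 12/5)
obs 3: x=0 → posterior Beta(19/4, 17/5)
obs 4: x=1 → posterior Beta(23/4, 17/5)
obs 5: x=0 → posterior Beta(23/4, 22/5)
obs 6: x=0 → posterior Beta(23/4, 27/5)
obs 7: x=0 → posterior Beta(23/4, 32/5)
obs 8: x=0 → posterior Beta(23/4, 37/5)
obs 9: x=1 → posterior Beta(27/4, 37/5)
obs 10: x=1 → posterior Beta(31/4, 37/5)
obs 11: x=1 → posterior Beta(35/4, 37/5)
obs 12: x=1 → posterior Beta(39/4, 37/5)
obs 13: x=1 → posterior Beta(43/4, 37/5)

148/363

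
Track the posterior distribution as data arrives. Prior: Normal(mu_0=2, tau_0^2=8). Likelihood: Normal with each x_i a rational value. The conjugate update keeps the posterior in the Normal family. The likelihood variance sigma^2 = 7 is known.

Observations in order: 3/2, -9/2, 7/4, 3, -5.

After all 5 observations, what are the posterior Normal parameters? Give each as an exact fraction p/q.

mu_0=-12/47, tau_0^2=56/47

obs 1: x=3/2 → posterior Normal(26/15, 56/15)
obs 2: x=-9/2 → posterior Normal(-10/23, 56/23)
obs 3: x=7/4 → posterior Normal(4/31, 56/31)
obs 4: x=3 → posterior Normal(28/39, 56/39)
obs 5: x=-5 → posterior Normal(-12/47, 56/47)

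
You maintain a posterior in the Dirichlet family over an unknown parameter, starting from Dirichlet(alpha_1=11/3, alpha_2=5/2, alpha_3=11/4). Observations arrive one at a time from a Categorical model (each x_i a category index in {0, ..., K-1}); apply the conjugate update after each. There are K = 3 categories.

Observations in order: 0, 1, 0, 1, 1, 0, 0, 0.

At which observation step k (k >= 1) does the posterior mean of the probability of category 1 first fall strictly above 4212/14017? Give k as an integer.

obs 1: x=0 → posterior Dirichlet(14/3, 5/2, 11/4)
obs 2: x=1 → posterior Dirichlet(14/3, 7/2, 11/4)
obs 3: x=0 → posterior Dirichlet(17/3, 7/2, 11/4)
obs 4: x=1 → posterior Dirichlet(17/3, 9/2, 11/4)
obs 5: x=1 → posterior Dirichlet(17/3, 11/2, 11/4)
obs 6: x=0 → posterior Dirichlet(20/3, 11/2, 11/4)
obs 7: x=0 → posterior Dirichlet(23/3, 11/2, 11/4)
obs 8: x=0 → posterior Dirichlet(26/3, 11/2, 11/4)

k = 2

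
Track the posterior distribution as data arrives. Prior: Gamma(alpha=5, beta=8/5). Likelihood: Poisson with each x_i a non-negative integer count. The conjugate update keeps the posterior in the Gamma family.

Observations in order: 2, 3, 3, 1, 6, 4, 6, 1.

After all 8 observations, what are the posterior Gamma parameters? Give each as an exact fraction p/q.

alpha=31, beta=48/5

obs 1: x=2 → posterior Gamma(7, 13/5)
obs 2: x=3 → posterior Gamma(10, 18/5)
obs 3: x=3 → posterior Gamma(13, 23/5)
obs 4: x=1 → posterior Gamma(14, 28/5)
obs 5: x=6 → posterior Gamma(20, 33/5)
obs 6: x=4 → posterior Gamma(24, 38/5)
obs 7: x=6 → posterior Gamma(30, 43/5)
obs 8: x=1 → posterior Gamma(31, 48/5)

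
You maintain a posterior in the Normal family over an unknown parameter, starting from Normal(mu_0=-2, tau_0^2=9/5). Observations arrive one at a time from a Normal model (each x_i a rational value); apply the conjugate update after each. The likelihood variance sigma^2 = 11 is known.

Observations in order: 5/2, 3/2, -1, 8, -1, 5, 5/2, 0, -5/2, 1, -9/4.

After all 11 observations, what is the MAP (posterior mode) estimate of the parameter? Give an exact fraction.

obs 1: x=5/2 → posterior Normal(-175/128, 99/64)
obs 2: x=3/2 → posterior Normal(-74/73, 99/73)
obs 3: x=-1 → posterior Normal(-83/82, 99/82)
obs 4: x=8 → posterior Normal(-11/91, 99/91)
obs 5: x=-1 → posterior Normal(-1/5, 99/100)
obs 6: x=5 → posterior Normal(25/109, 99/109)
obs 7: x=5/2 → posterior Normal(95/236, 99/118)
obs 8: x=0 → posterior Normal(95/254, 99/127)
obs 9: x=-5/2 → posterior Normal(25/136, 99/136)
obs 10: x=1 → posterior Normal(34/145, 99/145)
obs 11: x=-9/4 → posterior Normal(5/56, 9/14)

5/56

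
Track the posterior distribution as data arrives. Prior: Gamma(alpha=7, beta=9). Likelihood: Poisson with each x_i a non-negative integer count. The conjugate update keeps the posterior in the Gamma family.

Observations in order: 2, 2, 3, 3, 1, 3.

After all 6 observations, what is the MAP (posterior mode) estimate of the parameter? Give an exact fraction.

obs 1: x=2 → posterior Gamma(9, 10)
obs 2: x=2 → posterior Gamma(11, 11)
obs 3: x=3 → posterior Gamma(14, 12)
obs 4: x=3 → posterior Gamma(17, 13)
obs 5: x=1 → posterior Gamma(18, 14)
obs 6: x=3 → posterior Gamma(21, 15)

4/3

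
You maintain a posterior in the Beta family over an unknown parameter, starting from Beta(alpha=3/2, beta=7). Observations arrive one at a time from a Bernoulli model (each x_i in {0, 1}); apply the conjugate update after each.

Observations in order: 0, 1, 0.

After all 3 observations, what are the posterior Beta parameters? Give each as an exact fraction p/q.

obs 1: x=0 → posterior Beta(3/2, 8)
obs 2: x=1 → posterior Beta(5/2, 8)
obs 3: x=0 → posterior Beta(5/2, 9)

alpha=5/2, beta=9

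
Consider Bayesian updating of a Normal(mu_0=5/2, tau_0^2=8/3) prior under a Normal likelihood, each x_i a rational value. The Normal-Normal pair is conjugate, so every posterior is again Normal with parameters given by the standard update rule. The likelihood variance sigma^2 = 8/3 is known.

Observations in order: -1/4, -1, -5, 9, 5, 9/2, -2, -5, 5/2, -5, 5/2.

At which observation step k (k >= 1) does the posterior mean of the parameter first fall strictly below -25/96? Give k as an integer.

k = 3

obs 1: x=-1/4 → posterior Normal(9/8, 4/3)
obs 2: x=-1 → posterior Normal(5/12, 8/9)
obs 3: x=-5 → posterior Normal(-15/16, 2/3)
obs 4: x=9 → posterior Normal(21/20, 8/15)
obs 5: x=5 → posterior Normal(41/24, 4/9)
obs 6: x=9/2 → posterior Normal(59/28, 8/21)
obs 7: x=-2 → posterior Normal(51/32, 1/3)
obs 8: x=-5 → posterior Normal(31/36, 8/27)
obs 9: x=5/2 → posterior Normal(41/40, 4/15)
obs 10: x=-5 → posterior Normal(21/44, 8/33)
obs 11: x=5/2 → posterior Normal(31/48, 2/9)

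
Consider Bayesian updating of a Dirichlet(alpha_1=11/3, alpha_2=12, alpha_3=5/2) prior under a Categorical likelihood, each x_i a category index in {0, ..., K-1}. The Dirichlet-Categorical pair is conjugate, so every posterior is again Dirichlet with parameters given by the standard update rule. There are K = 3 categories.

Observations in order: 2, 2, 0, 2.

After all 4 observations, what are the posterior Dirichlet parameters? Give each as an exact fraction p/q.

obs 1: x=2 → posterior Dirichlet(11/3, 12, 7/2)
obs 2: x=2 → posterior Dirichlet(11/3, 12, 9/2)
obs 3: x=0 → posterior Dirichlet(14/3, 12, 9/2)
obs 4: x=2 → posterior Dirichlet(14/3, 12, 11/2)

alpha_1=14/3, alpha_2=12, alpha_3=11/2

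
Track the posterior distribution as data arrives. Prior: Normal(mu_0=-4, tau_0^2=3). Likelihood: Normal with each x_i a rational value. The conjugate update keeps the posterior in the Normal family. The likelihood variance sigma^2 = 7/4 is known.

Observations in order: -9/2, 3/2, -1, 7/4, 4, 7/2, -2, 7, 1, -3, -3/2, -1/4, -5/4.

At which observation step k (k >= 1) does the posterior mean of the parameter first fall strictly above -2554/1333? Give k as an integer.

obs 1: x=-9/2 → posterior Normal(-82/19, 21/19)
obs 2: x=3/2 → posterior Normal(-64/31, 21/31)
obs 3: x=-1 → posterior Normal(-76/43, 21/43)
obs 4: x=7/4 → posterior Normal(-1, 21/55)
obs 5: x=4 → posterior Normal(-7/67, 21/67)
obs 6: x=7/2 → posterior Normal(35/79, 21/79)
obs 7: x=-2 → posterior Normal(11/91, 3/13)
obs 8: x=7 → posterior Normal(95/103, 21/103)
obs 9: x=1 → posterior Normal(107/115, 21/115)
obs 10: x=-3 → posterior Normal(71/127, 21/127)
obs 11: x=-3/2 → posterior Normal(53/139, 21/139)
obs 12: x=-1/4 → posterior Normal(50/151, 21/151)
obs 13: x=-5/4 → posterior Normal(35/163, 21/163)

k = 3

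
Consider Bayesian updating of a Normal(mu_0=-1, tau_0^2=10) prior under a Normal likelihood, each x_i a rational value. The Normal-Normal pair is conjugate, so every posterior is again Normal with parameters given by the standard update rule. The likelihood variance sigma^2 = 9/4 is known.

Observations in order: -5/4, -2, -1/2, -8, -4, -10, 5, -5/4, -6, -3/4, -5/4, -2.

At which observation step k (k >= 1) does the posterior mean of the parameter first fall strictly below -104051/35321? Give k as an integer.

obs 1: x=-5/4 → posterior Normal(-59/49, 90/49)
obs 2: x=-2 → posterior Normal(-139/89, 90/89)
obs 3: x=-1/2 → posterior Normal(-53/43, 30/43)
obs 4: x=-8 → posterior Normal(-479/169, 90/169)
obs 5: x=-4 → posterior Normal(-639/209, 90/209)
obs 6: x=-10 → posterior Normal(-1039/249, 30/83)
obs 7: x=5 → posterior Normal(-839/289, 90/289)
obs 8: x=-5/4 → posterior Normal(-127/47, 90/329)
obs 9: x=-6 → posterior Normal(-1129/369, 10/41)
obs 10: x=-3/4 → posterior Normal(-1159/409, 90/409)
obs 11: x=-5/4 → posterior Normal(-1209/449, 90/449)
obs 12: x=-2 → posterior Normal(-1289/489, 30/163)

k = 5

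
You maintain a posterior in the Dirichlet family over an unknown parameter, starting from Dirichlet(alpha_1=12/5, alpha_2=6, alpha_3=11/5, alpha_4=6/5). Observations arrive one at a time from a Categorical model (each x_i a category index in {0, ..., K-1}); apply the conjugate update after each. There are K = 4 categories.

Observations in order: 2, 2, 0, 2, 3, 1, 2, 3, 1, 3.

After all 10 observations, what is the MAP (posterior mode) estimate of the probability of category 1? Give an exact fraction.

obs 1: x=2 → posterior Dirichlet(12/5, 6, 16/5, 6/5)
obs 2: x=2 → posterior Dirichlet(12/5, 6, 21/5, 6/5)
obs 3: x=0 → posterior Dirichlet(17/5, 6, 21/5, 6/5)
obs 4: x=2 → posterior Dirichlet(17/5, 6, 26/5, 6/5)
obs 5: x=3 → posterior Dirichlet(17/5, 6, 26/5, 11/5)
obs 6: x=1 → posterior Dirichlet(17/5, 7, 26/5, 11/5)
obs 7: x=2 → posterior Dirichlet(17/5, 7, 31/5, 11/5)
obs 8: x=3 → posterior Dirichlet(17/5, 7, 31/5, 16/5)
obs 9: x=1 → posterior Dirichlet(17/5, 8, 31/5, 16/5)
obs 10: x=3 → posterior Dirichlet(17/5, 8, 31/5, 21/5)

35/89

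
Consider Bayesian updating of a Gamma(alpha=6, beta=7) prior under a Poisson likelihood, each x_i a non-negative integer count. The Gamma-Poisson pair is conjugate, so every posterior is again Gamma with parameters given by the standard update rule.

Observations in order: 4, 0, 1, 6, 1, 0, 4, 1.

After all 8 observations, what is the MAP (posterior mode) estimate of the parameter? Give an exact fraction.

22/15

obs 1: x=4 → posterior Gamma(10, 8)
obs 2: x=0 → posterior Gamma(10, 9)
obs 3: x=1 → posterior Gamma(11, 10)
obs 4: x=6 → posterior Gamma(17, 11)
obs 5: x=1 → posterior Gamma(18, 12)
obs 6: x=0 → posterior Gamma(18, 13)
obs 7: x=4 → posterior Gamma(22, 14)
obs 8: x=1 → posterior Gamma(23, 15)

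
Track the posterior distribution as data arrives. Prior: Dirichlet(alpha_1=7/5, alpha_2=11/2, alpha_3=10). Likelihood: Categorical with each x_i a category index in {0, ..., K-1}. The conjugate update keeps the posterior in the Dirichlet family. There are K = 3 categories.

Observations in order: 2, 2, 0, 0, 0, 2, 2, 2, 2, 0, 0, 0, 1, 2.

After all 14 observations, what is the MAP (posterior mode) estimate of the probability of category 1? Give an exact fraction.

obs 1: x=2 → posterior Dirichlet(7/5, 11/2, 11)
obs 2: x=2 → posterior Dirichlet(7/5, 11/2, 12)
obs 3: x=0 → posterior Dirichlet(12/5, 11/2, 12)
obs 4: x=0 → posterior Dirichlet(17/5, 11/2, 12)
obs 5: x=0 → posterior Dirichlet(22/5, 11/2, 12)
obs 6: x=2 → posterior Dirichlet(22/5, 11/2, 13)
obs 7: x=2 → posterior Dirichlet(22/5, 11/2, 14)
obs 8: x=2 → posterior Dirichlet(22/5, 11/2, 15)
obs 9: x=2 → posterior Dirichlet(22/5, 11/2, 16)
obs 10: x=0 → posterior Dirichlet(27/5, 11/2, 16)
obs 11: x=0 → posterior Dirichlet(32/5, 11/2, 16)
obs 12: x=0 → posterior Dirichlet(37/5, 11/2, 16)
obs 13: x=1 → posterior Dirichlet(37/5, 13/2, 16)
obs 14: x=2 → posterior Dirichlet(37/5, 13/2, 17)

55/279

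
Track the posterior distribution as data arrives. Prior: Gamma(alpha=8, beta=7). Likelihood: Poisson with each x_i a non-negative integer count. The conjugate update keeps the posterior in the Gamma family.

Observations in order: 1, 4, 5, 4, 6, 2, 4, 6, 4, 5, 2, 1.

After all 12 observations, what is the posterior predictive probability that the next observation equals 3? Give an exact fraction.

19393177877319954947262704798541703726523300737798358820587750869767561/90071992547409920000000000000000000000000000000000000000000000000000000

obs 1: x=1 → posterior Gamma(9, 8)
obs 2: x=4 → posterior Gamma(13, 9)
obs 3: x=5 → posterior Gamma(18, 10)
obs 4: x=4 → posterior Gamma(22, 11)
obs 5: x=6 → posterior Gamma(28, 12)
obs 6: x=2 → posterior Gamma(30, 13)
obs 7: x=4 → posterior Gamma(34, 14)
obs 8: x=6 → posterior Gamma(40, 15)
obs 9: x=4 → posterior Gamma(44, 16)
obs 10: x=5 → posterior Gamma(49, 17)
obs 11: x=2 → posterior Gamma(51, 18)
obs 12: x=1 → posterior Gamma(52, 19)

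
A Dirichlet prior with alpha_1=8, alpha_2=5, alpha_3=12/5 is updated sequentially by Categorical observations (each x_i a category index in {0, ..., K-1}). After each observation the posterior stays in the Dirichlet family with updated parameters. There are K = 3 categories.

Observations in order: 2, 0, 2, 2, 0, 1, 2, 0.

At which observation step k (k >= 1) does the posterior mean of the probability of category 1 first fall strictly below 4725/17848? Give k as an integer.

obs 1: x=2 → posterior Dirichlet(8, 5, 17/5)
obs 2: x=0 → posterior Dirichlet(9, 5, 17/5)
obs 3: x=2 → posterior Dirichlet(9, 5, 22/5)
obs 4: x=2 → posterior Dirichlet(9, 5, 27/5)
obs 5: x=0 → posterior Dirichlet(10, 5, 27/5)
obs 6: x=1 → posterior Dirichlet(10, 6, 27/5)
obs 7: x=2 → posterior Dirichlet(10, 6, 32/5)
obs 8: x=0 → posterior Dirichlet(11, 6, 32/5)

k = 4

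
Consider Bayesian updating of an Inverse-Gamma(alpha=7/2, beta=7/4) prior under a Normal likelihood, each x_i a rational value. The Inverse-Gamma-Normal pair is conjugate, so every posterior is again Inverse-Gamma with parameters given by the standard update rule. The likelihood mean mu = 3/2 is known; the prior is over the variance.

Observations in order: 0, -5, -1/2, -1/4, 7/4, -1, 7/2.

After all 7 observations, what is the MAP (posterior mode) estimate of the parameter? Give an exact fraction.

obs 1: x=0 → posterior Inverse-Gamma(4, 23/8)
obs 2: x=-5 → posterior Inverse-Gamma(9/2, 24)
obs 3: x=-1/2 → posterior Inverse-Gamma(5, 26)
obs 4: x=-1/4 → posterior Inverse-Gamma(11/2, 881/32)
obs 5: x=7/4 → posterior Inverse-Gamma(6, 441/16)
obs 6: x=-1 → posterior Inverse-Gamma(13/2, 491/16)
obs 7: x=7/2 → posterior Inverse-Gamma(7, 523/16)

523/128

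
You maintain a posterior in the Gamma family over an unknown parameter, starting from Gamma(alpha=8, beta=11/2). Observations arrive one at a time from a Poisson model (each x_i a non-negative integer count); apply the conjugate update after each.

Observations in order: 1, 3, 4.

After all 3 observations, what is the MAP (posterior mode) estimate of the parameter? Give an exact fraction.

30/17

obs 1: x=1 → posterior Gamma(9, 13/2)
obs 2: x=3 → posterior Gamma(12, 15/2)
obs 3: x=4 → posterior Gamma(16, 17/2)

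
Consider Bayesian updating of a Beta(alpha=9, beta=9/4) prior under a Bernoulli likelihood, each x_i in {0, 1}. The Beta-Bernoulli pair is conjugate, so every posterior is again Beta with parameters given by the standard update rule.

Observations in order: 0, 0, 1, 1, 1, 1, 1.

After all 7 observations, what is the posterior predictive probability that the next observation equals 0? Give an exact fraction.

obs 1: x=0 → posterior Beta(9, 13/4)
obs 2: x=0 → posterior Beta(9, 17/4)
obs 3: x=1 → posterior Beta(10, 17/4)
obs 4: x=1 → posterior Beta(11, 17/4)
obs 5: x=1 → posterior Beta(12, 17/4)
obs 6: x=1 → posterior Beta(13, 17/4)
obs 7: x=1 → posterior Beta(14, 17/4)

17/73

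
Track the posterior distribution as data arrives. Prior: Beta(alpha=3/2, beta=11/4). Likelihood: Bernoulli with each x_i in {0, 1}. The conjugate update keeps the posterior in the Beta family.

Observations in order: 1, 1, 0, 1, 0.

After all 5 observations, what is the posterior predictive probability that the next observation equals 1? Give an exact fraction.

obs 1: x=1 → posterior Beta(5/2, 11/4)
obs 2: x=1 → posterior Beta(7/2, 11/4)
obs 3: x=0 → posterior Beta(7/2, 15/4)
obs 4: x=1 → posterior Beta(9/2, 15/4)
obs 5: x=0 → posterior Beta(9/2, 19/4)

18/37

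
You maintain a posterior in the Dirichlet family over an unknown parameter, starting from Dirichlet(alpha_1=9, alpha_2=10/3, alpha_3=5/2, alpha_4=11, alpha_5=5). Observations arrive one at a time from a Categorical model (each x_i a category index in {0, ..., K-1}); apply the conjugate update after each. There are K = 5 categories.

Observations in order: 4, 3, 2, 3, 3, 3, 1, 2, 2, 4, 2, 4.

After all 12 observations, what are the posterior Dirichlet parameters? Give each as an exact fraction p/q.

alpha_1=9, alpha_2=13/3, alpha_3=13/2, alpha_4=15, alpha_5=8

obs 1: x=4 → posterior Dirichlet(9, 10/3, 5/2, 11, 6)
obs 2: x=3 → posterior Dirichlet(9, 10/3, 5/2, 12, 6)
obs 3: x=2 → posterior Dirichlet(9, 10/3, 7/2, 12, 6)
obs 4: x=3 → posterior Dirichlet(9, 10/3, 7/2, 13, 6)
obs 5: x=3 → posterior Dirichlet(9, 10/3, 7/2, 14, 6)
obs 6: x=3 → posterior Dirichlet(9, 10/3, 7/2, 15, 6)
obs 7: x=1 → posterior Dirichlet(9, 13/3, 7/2, 15, 6)
obs 8: x=2 → posterior Dirichlet(9, 13/3, 9/2, 15, 6)
obs 9: x=2 → posterior Dirichlet(9, 13/3, 11/2, 15, 6)
obs 10: x=4 → posterior Dirichlet(9, 13/3, 11/2, 15, 7)
obs 11: x=2 → posterior Dirichlet(9, 13/3, 13/2, 15, 7)
obs 12: x=4 → posterior Dirichlet(9, 13/3, 13/2, 15, 8)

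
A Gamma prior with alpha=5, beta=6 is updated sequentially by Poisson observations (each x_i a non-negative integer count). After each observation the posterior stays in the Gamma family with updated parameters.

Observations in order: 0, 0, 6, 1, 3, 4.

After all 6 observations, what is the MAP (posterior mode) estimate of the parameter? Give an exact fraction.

3/2

obs 1: x=0 → posterior Gamma(5, 7)
obs 2: x=0 → posterior Gamma(5, 8)
obs 3: x=6 → posterior Gamma(11, 9)
obs 4: x=1 → posterior Gamma(12, 10)
obs 5: x=3 → posterior Gamma(15, 11)
obs 6: x=4 → posterior Gamma(19, 12)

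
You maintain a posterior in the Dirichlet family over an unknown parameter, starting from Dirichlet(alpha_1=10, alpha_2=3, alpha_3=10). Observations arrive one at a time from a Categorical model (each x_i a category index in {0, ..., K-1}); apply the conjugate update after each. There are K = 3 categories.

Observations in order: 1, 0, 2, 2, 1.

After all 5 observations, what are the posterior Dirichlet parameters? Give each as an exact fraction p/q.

obs 1: x=1 → posterior Dirichlet(10, 4, 10)
obs 2: x=0 → posterior Dirichlet(11, 4, 10)
obs 3: x=2 → posterior Dirichlet(11, 4, 11)
obs 4: x=2 → posterior Dirichlet(11, 4, 12)
obs 5: x=1 → posterior Dirichlet(11, 5, 12)

alpha_1=11, alpha_2=5, alpha_3=12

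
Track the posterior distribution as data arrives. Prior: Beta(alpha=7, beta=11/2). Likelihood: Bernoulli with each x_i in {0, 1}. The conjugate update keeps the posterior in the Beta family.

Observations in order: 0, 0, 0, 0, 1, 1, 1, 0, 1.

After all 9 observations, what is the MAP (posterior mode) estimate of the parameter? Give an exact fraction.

20/39

obs 1: x=0 → posterior Beta(7, 13/2)
obs 2: x=0 → posterior Beta(7, 15/2)
obs 3: x=0 → posterior Beta(7, 17/2)
obs 4: x=0 → posterior Beta(7, 19/2)
obs 5: x=1 → posterior Beta(8, 19/2)
obs 6: x=1 → posterior Beta(9, 19/2)
obs 7: x=1 → posterior Beta(10, 19/2)
obs 8: x=0 → posterior Beta(10, 21/2)
obs 9: x=1 → posterior Beta(11, 21/2)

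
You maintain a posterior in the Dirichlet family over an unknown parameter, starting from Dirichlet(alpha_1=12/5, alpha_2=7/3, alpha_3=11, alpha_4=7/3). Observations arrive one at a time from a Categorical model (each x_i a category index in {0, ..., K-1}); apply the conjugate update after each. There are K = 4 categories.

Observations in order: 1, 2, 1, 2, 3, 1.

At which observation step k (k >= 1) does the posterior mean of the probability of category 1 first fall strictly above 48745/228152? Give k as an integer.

obs 1: x=1 → posterior Dirichlet(12/5, 10/3, 11, 7/3)
obs 2: x=2 → posterior Dirichlet(12/5, 10/3, 12, 7/3)
obs 3: x=1 → posterior Dirichlet(12/5, 13/3, 12, 7/3)
obs 4: x=2 → posterior Dirichlet(12/5, 13/3, 13, 7/3)
obs 5: x=3 → posterior Dirichlet(12/5, 13/3, 13, 10/3)
obs 6: x=1 → posterior Dirichlet(12/5, 16/3, 13, 10/3)

k = 6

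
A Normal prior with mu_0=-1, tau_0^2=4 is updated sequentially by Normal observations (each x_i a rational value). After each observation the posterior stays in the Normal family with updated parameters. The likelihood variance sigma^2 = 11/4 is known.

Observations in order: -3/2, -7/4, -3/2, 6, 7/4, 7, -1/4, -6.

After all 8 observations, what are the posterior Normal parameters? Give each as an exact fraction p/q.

obs 1: x=-3/2 → posterior Normal(-35/27, 44/27)
obs 2: x=-7/4 → posterior Normal(-63/43, 44/43)
obs 3: x=-3/2 → posterior Normal(-87/59, 44/59)
obs 4: x=6 → posterior Normal(3/25, 44/75)
obs 5: x=7/4 → posterior Normal(37/91, 44/91)
obs 6: x=7 → posterior Normal(149/107, 44/107)
obs 7: x=-1/4 → posterior Normal(145/123, 44/123)
obs 8: x=-6 → posterior Normal(49/139, 44/139)

mu_0=49/139, tau_0^2=44/139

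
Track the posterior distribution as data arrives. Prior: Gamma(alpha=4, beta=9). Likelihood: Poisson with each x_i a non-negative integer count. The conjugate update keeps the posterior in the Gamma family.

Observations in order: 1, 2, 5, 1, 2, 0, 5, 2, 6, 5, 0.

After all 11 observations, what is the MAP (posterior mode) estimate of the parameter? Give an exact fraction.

obs 1: x=1 → posterior Gamma(5, 10)
obs 2: x=2 → posterior Gamma(7, 11)
obs 3: x=5 → posterior Gamma(12, 12)
obs 4: x=1 → posterior Gamma(13, 13)
obs 5: x=2 → posterior Gamma(15, 14)
obs 6: x=0 → posterior Gamma(15, 15)
obs 7: x=5 → posterior Gamma(20, 16)
obs 8: x=2 → posterior Gamma(22, 17)
obs 9: x=6 → posterior Gamma(28, 18)
obs 10: x=5 → posterior Gamma(33, 19)
obs 11: x=0 → posterior Gamma(33, 20)

8/5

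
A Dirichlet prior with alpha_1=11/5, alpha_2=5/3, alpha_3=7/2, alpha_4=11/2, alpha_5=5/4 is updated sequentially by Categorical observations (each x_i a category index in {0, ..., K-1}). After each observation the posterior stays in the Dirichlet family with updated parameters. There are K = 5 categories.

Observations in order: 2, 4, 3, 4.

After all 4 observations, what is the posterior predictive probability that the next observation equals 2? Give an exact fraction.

270/1087

obs 1: x=2 → posterior Dirichlet(11/5, 5/3, 9/2, 11/2, 5/4)
obs 2: x=4 → posterior Dirichlet(11/5, 5/3, 9/2, 11/2, 9/4)
obs 3: x=3 → posterior Dirichlet(11/5, 5/3, 9/2, 13/2, 9/4)
obs 4: x=4 → posterior Dirichlet(11/5, 5/3, 9/2, 13/2, 13/4)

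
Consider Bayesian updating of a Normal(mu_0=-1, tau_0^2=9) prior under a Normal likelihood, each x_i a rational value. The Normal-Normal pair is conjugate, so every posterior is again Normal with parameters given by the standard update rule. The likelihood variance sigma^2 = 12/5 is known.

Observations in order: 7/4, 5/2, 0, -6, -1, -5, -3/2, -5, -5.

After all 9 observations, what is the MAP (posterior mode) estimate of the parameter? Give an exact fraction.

obs 1: x=7/4 → posterior Normal(89/76, 36/19)
obs 2: x=5/2 → posterior Normal(239/136, 18/17)
obs 3: x=0 → posterior Normal(239/196, 36/49)
obs 4: x=-6 → posterior Normal(-121/256, 9/16)
obs 5: x=-1 → posterior Normal(-181/316, 36/79)
obs 6: x=-5 → posterior Normal(-481/376, 18/47)
obs 7: x=-3/2 → posterior Normal(-571/436, 36/109)
obs 8: x=-5 → posterior Normal(-871/496, 9/31)
obs 9: x=-5 → posterior Normal(-1171/556, 36/139)

-1171/556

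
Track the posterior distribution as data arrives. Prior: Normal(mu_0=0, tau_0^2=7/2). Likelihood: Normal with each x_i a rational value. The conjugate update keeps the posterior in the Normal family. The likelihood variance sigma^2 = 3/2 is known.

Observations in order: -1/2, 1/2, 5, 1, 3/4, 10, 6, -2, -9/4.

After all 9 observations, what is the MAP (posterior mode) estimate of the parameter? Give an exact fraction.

obs 1: x=-1/2 → posterior Normal(-7/20, 21/20)
obs 2: x=1/2 → posterior Normal(0, 21/34)
obs 3: x=5 → posterior Normal(35/24, 7/16)
obs 4: x=1 → posterior Normal(42/31, 21/62)
obs 5: x=3/4 → posterior Normal(189/152, 21/76)
obs 6: x=10 → posterior Normal(469/180, 7/30)
obs 7: x=6 → posterior Normal(49/16, 21/104)
obs 8: x=-2 → posterior Normal(581/236, 21/118)
obs 9: x=-9/4 → posterior Normal(259/132, 7/44)

259/132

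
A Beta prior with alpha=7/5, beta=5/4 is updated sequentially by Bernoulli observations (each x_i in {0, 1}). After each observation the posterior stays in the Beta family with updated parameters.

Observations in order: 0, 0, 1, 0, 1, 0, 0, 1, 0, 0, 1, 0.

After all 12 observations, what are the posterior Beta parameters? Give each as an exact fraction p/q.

alpha=27/5, beta=37/4

obs 1: x=0 → posterior Beta(7/5, 9/4)
obs 2: x=0 → posterior Beta(7/5, 13/4)
obs 3: x=1 → posterior Beta(12/5, 13/4)
obs 4: x=0 → posterior Beta(12/5, 17/4)
obs 5: x=1 → posterior Beta(17/5, 17/4)
obs 6: x=0 → posterior Beta(17/5, 21/4)
obs 7: x=0 → posterior Beta(17/5, 25/4)
obs 8: x=1 → posterior Beta(22/5, 25/4)
obs 9: x=0 → posterior Beta(22/5, 29/4)
obs 10: x=0 → posterior Beta(22/5, 33/4)
obs 11: x=1 → posterior Beta(27/5, 33/4)
obs 12: x=0 → posterior Beta(27/5, 37/4)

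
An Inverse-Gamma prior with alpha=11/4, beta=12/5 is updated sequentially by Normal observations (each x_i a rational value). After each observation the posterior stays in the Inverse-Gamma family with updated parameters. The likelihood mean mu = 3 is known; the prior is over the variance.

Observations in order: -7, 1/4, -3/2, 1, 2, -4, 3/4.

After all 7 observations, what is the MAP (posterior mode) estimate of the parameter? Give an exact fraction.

obs 1: x=-7 → posterior Inverse-Gamma(13/4, 262/5)
obs 2: x=1/4 → posterior Inverse-Gamma(15/4, 8989/160)
obs 3: x=-3/2 → posterior Inverse-Gamma(17/4, 10609/160)
obs 4: x=1 → posterior Inverse-Gamma(19/4, 10929/160)
obs 5: x=2 → posterior Inverse-Gamma(21/4, 11009/160)
obs 6: x=-4 → posterior Inverse-Gamma(23/4, 14929/160)
obs 7: x=3/4 → posterior Inverse-Gamma(25/4, 7667/80)

7667/580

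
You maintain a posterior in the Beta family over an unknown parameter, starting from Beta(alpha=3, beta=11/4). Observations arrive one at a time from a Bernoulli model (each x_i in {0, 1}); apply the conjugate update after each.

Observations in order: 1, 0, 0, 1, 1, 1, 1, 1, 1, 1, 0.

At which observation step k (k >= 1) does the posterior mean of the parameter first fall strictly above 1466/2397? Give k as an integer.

obs 1: x=1 → posterior Beta(4, 11/4)
obs 2: x=0 → posterior Beta(4, 15/4)
obs 3: x=0 → posterior Beta(4, 19/4)
obs 4: x=1 → posterior Beta(5, 19/4)
obs 5: x=1 → posterior Beta(6, 19/4)
obs 6: x=1 → posterior Beta(7, 19/4)
obs 7: x=1 → posterior Beta(8, 19/4)
obs 8: x=1 → posterior Beta(9, 19/4)
obs 9: x=1 → posterior Beta(10, 19/4)
obs 10: x=1 → posterior Beta(11, 19/4)
obs 11: x=0 → posterior Beta(11, 23/4)

k = 7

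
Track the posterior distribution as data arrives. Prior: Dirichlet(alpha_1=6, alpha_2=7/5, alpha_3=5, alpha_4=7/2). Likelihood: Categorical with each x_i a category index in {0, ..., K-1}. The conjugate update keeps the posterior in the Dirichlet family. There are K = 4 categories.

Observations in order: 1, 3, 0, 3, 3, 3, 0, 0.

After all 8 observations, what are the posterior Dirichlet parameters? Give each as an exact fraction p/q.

alpha_1=9, alpha_2=12/5, alpha_3=5, alpha_4=15/2

obs 1: x=1 → posterior Dirichlet(6, 12/5, 5, 7/2)
obs 2: x=3 → posterior Dirichlet(6, 12/5, 5, 9/2)
obs 3: x=0 → posterior Dirichlet(7, 12/5, 5, 9/2)
obs 4: x=3 → posterior Dirichlet(7, 12/5, 5, 11/2)
obs 5: x=3 → posterior Dirichlet(7, 12/5, 5, 13/2)
obs 6: x=3 → posterior Dirichlet(7, 12/5, 5, 15/2)
obs 7: x=0 → posterior Dirichlet(8, 12/5, 5, 15/2)
obs 8: x=0 → posterior Dirichlet(9, 12/5, 5, 15/2)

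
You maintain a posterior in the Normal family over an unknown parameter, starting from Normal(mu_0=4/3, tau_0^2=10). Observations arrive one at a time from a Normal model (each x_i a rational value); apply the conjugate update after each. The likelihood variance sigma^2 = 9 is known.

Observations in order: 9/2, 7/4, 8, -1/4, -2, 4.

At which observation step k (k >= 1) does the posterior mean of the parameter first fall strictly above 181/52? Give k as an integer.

obs 1: x=9/2 → posterior Normal(3, 90/19)
obs 2: x=7/4 → posterior Normal(149/58, 90/29)
obs 3: x=8 → posterior Normal(103/26, 30/13)
obs 4: x=-1/4 → posterior Normal(152/49, 90/49)
obs 5: x=-2 → posterior Normal(132/59, 90/59)
obs 6: x=4 → posterior Normal(172/69, 30/23)

k = 3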